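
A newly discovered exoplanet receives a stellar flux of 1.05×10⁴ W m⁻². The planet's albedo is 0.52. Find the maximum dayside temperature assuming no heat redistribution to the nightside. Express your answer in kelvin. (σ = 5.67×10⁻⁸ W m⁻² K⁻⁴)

With no redistribution each surface element balances locally: S(1−A) = σT⁴.
T = [1.05×10⁴ × 0.48 / 5.67×10⁻⁸]^(1/4) = (8.89×10¹⁰)^(1/4) = 546 K.

T_ss ≈ 546 K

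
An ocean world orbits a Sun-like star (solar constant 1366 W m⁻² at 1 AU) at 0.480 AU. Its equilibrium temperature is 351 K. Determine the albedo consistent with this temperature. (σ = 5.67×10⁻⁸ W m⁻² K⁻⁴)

Flux at 0.480 AU: S = 1366/0.480² = 5930 W m⁻².
From T_eq⁴ = S(1−A)/(4σ): 1−A = 4σT_eq⁴/S.
1−A = 4 × 5.67×10⁻⁸ × (351)⁴ / 5930 = 0.581.

A ≈ 0.42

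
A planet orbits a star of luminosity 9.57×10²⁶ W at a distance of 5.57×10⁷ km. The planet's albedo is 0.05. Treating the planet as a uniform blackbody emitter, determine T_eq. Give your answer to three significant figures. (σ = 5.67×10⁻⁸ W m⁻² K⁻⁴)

d = 5.57×10⁷ km = 5.57×10¹⁰ m.
Flux: S = L/(4πd²) = 9.57×10²⁶/(4π×(5.57×10¹⁰)²) = 2.45×10⁴ W m⁻².
Energy balance: absorbed = emitted ⇒ πR²·S(1−A) = 4πR²·σT_eq⁴, so T_eq⁴ = S(1−A)/(4σ).
T_eq = [2.45×10⁴ × 0.95 / (4 × 5.67×10⁻⁸)]^(1/4) = (1.03×10¹¹)^(1/4) = 566 K.

T_eq ≈ 566 K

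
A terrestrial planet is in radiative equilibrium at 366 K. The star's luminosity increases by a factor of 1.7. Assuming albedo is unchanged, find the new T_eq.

T_eq ∝ L^(1/4) · d^(−1/2).
T′ = 366 × 1.7^(1/4) = 418 K.

T_eq ≈ 418 K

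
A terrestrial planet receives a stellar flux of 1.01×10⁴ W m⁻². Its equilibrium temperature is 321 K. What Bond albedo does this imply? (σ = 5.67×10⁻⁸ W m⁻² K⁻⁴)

From T_eq⁴ = S(1−A)/(4σ): 1−A = 4σT_eq⁴/S.
1−A = 4 × 5.67×10⁻⁸ × (321)⁴ / 1.01×10⁴ = 0.238.

A ≈ 0.76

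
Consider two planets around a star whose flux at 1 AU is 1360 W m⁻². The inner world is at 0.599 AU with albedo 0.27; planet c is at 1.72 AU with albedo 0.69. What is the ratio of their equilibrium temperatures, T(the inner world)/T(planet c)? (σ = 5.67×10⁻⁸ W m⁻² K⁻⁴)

T_eq = [S₀(1−A)/(4σd²)]^(1/4), so T ∝ (1−A)^(1/4) / √d.
T₁ = [1360×0.73/(4×5.67×10⁻⁸×0.599²)]^(1/4) = 332.35 K.
T₂ = [1360×0.31/(4×5.67×10⁻⁸×1.72²)]^(1/4) = 158.33 K.

T₁/T₂ ≈ 2.099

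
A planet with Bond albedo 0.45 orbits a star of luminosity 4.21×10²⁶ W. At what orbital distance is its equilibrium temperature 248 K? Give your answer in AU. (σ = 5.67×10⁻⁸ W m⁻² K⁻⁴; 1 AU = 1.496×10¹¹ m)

From T_eq⁴ = L(1−A)/(16πσd²): d = √[L(1−A)/(16πσT_eq⁴)].
d = √[4.21×10²⁶ × 0.55 / (16π × 5.67×10⁻⁸ × (248)⁴)] = 1.47×10¹¹ m = 0.980 AU.

d ≈ 0.980 AU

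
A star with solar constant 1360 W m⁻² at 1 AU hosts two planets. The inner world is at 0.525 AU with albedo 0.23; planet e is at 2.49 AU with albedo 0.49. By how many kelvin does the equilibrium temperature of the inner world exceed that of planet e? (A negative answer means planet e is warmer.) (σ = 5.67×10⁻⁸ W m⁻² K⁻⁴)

ΔT ≈ 210.7 K

T_eq = [S₀(1−A)/(4σd²)]^(1/4), so T ∝ (1−A)^(1/4) / √d.
T₁ = [1360×0.77/(4×5.67×10⁻⁸×0.525²)]^(1/4) = 359.76 K.
T₂ = [1360×0.51/(4×5.67×10⁻⁸×2.49²)]^(1/4) = 149.03 K.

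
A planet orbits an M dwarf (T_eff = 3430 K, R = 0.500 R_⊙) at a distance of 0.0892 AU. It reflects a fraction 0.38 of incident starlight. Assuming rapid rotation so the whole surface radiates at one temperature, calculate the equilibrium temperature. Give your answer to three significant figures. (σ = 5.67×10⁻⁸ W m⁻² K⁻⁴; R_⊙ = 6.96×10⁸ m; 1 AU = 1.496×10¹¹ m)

R_⋆ = 0.500 × 6.96×10⁸ = 3.48×10⁸ m.
d = 0.0892 AU = 1.33×10¹⁰ m.
L = 4πR_⋆²σT_⋆⁴ = 4π(3.48×10⁸)² × 5.67×10⁻⁸ × (3430)⁴ = 1.19×10²⁵ W.
S = L/(4πd²) = 5340 W m⁻².
Energy balance: absorbed = emitted ⇒ πR²·S(1−A) = 4πR²·σT_eq⁴, so T_eq⁴ = S(1−A)/(4σ).
T_eq = [5340 × 0.62 / (4 × 5.67×10⁻⁸)]^(1/4) = (1.46×10¹⁰)^(1/4) = 348 K.

T_eq ≈ 348 K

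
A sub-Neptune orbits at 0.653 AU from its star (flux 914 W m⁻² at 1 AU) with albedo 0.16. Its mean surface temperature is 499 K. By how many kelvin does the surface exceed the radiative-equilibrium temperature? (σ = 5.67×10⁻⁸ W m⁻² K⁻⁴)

ΔT ≈ 200.5 K

S = 914/0.653² = 2143 W m⁻².
T_eq = [S(1−A)/(4σ)]^(1/4) = [2143×0.84/(4×5.67×10⁻⁸)]^(1/4) = 298.5 K.
ΔT = T_surf − T_eq = 499 − 298.5.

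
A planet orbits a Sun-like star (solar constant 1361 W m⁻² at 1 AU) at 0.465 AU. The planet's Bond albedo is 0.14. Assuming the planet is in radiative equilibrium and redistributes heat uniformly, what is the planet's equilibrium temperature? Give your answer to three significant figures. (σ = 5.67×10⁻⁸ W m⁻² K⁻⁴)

Flux at 0.465 AU: S = 1361/0.465² = 6290 W m⁻².
Energy balance: absorbed = emitted ⇒ πR²·S(1−A) = 4πR²·σT_eq⁴, so T_eq⁴ = S(1−A)/(4σ).
T_eq = [6290 × 0.86 / (4 × 5.67×10⁻⁸)]^(1/4) = (2.39×10¹⁰)^(1/4) = 393 K.

T_eq ≈ 393 K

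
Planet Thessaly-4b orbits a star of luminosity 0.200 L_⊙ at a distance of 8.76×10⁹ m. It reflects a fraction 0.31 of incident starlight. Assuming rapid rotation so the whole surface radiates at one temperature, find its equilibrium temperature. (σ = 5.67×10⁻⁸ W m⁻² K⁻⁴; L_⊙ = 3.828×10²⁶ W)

L = 0.200 × 3.828×10²⁶ = 7.66×10²⁵ W.
Flux: S = L/(4πd²) = 7.66×10²⁵/(4π×(8.76×10⁹)²) = 7.94×10⁴ W m⁻².
Energy balance: absorbed = emitted ⇒ πR²·S(1−A) = 4πR²·σT_eq⁴, so T_eq⁴ = S(1−A)/(4σ).
T_eq = [7.94×10⁴ × 0.69 / (4 × 5.67×10⁻⁸)]^(1/4) = (2.42×10¹¹)^(1/4) = 701 K.

T_eq ≈ 701 K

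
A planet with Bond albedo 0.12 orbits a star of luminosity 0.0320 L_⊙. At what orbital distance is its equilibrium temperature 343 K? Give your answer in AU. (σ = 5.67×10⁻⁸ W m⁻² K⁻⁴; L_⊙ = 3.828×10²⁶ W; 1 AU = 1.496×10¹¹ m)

d ≈ 0.110 AU

L = 0.0320 × 3.828×10²⁶ = 1.22×10²⁵ W.
From T_eq⁴ = L(1−A)/(16πσd²): d = √[L(1−A)/(16πσT_eq⁴)].
d = √[1.22×10²⁵ × 0.88 / (16π × 5.67×10⁻⁸ × (343)⁴)] = 1.65×10¹⁰ m = 0.110 AU.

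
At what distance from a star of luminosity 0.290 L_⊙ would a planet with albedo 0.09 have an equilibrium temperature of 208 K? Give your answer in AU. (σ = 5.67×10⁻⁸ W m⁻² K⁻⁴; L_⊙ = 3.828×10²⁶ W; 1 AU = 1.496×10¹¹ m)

L = 0.290 × 3.828×10²⁶ = 1.11×10²⁶ W.
From T_eq⁴ = L(1−A)/(16πσd²): d = √[L(1−A)/(16πσT_eq⁴)].
d = √[1.11×10²⁶ × 0.91 / (16π × 5.67×10⁻⁸ × (208)⁴)] = 1.38×10¹¹ m = 0.920 AU.

d ≈ 0.920 AU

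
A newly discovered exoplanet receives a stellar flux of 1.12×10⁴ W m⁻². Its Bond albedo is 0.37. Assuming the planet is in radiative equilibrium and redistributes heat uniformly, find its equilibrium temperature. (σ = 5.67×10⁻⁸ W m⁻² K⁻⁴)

Energy balance: absorbed = emitted ⇒ πR²·S(1−A) = 4πR²·σT_eq⁴, so T_eq⁴ = S(1−A)/(4σ).
T_eq = [1.12×10⁴ × 0.63 / (4 × 5.67×10⁻⁸)]^(1/4) = (3.11×10¹⁰)^(1/4) = 420 K.

T_eq ≈ 420 K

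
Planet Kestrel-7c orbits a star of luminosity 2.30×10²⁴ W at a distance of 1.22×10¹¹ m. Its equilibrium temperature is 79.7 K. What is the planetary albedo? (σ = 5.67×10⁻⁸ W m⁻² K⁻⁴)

A ≈ 0.26

Flux: S = L/(4πd²) = 2.30×10²⁴/(4π×(1.22×10¹¹)²) = 12.3 W m⁻².
From T_eq⁴ = S(1−A)/(4σ): 1−A = 4σT_eq⁴/S.
1−A = 4 × 5.67×10⁻⁸ × (79.7)⁴ / 12.3 = 0.744.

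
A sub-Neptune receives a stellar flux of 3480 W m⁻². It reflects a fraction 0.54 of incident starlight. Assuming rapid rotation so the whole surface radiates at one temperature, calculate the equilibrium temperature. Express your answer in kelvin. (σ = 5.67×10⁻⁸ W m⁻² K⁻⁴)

Energy balance: absorbed = emitted ⇒ πR²·S(1−A) = 4πR²·σT_eq⁴, so T_eq⁴ = S(1−A)/(4σ).
T_eq = [3480 × 0.46 / (4 × 5.67×10⁻⁸)]^(1/4) = (7.06×10⁹)^(1/4) = 290 K.

T_eq ≈ 290 K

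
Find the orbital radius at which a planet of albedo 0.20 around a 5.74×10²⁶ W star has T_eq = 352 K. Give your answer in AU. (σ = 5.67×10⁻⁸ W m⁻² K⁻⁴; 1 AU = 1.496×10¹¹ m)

d ≈ 0.685 AU

From T_eq⁴ = L(1−A)/(16πσd²): d = √[L(1−A)/(16πσT_eq⁴)].
d = √[5.74×10²⁶ × 0.80 / (16π × 5.67×10⁻⁸ × (352)⁴)] = 1.02×10¹¹ m = 0.685 AU.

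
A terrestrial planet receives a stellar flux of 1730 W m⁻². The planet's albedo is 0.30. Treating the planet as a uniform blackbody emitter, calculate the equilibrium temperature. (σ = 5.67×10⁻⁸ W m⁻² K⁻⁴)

Energy balance: absorbed = emitted ⇒ πR²·S(1−A) = 4πR²·σT_eq⁴, so T_eq⁴ = S(1−A)/(4σ).
T_eq = [1730 × 0.70 / (4 × 5.67×10⁻⁸)]^(1/4) = (5.34×10⁹)^(1/4) = 270 K.

T_eq ≈ 270 K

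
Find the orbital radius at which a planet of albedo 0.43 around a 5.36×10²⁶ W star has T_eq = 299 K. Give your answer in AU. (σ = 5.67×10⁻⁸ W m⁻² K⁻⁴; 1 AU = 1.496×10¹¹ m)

From T_eq⁴ = L(1−A)/(16πσd²): d = √[L(1−A)/(16πσT_eq⁴)].
d = √[5.36×10²⁶ × 0.57 / (16π × 5.67×10⁻⁸ × (299)⁴)] = 1.16×10¹¹ m = 0.774 AU.

d ≈ 0.774 AU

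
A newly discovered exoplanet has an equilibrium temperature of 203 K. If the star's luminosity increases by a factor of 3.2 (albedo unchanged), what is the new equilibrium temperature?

T_eq ≈ 272 K

T_eq ∝ L^(1/4) · d^(−1/2).
T′ = 203 × 3.2^(1/4) = 272 K.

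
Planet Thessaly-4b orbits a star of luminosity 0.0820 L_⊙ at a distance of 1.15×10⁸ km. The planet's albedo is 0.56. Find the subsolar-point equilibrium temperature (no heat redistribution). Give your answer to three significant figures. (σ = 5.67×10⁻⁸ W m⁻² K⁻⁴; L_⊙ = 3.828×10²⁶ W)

T_ss ≈ 196 K

d = 1.15×10⁸ km = 1.15×10¹¹ m.
L = 0.0820 × 3.828×10²⁶ = 3.14×10²⁵ W.
Flux: S = L/(4πd²) = 3.14×10²⁵/(4π×(1.15×10¹¹)²) = 189 W m⁻².
At the subsolar point the surface absorbs S(1−A) and emits σT⁴ per unit area — no factor of 4, since only the local patch is in balance.
T = [189 × 0.44 / 5.67×10⁻⁸]^(1/4) = (1.47×10⁹)^(1/4) = 196 K.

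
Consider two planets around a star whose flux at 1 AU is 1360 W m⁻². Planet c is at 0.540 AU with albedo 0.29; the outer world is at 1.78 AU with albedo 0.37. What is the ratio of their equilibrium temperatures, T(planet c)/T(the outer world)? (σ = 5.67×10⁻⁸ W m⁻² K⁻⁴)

T_eq = [S₀(1−A)/(4σd²)]^(1/4), so T ∝ (1−A)^(1/4) / √d.
T₁ = [1360×0.71/(4×5.67×10⁻⁸×0.540²)]^(1/4) = 347.61 K.
T₂ = [1360×0.63/(4×5.67×10⁻⁸×1.78²)]^(1/4) = 185.82 K.

T₁/T₂ ≈ 1.871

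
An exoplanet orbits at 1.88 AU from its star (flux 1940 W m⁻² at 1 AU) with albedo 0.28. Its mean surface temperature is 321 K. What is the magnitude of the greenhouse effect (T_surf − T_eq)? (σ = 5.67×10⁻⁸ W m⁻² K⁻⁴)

ΔT ≈ 116.7 K

S = 1940/1.88² = 548.9 W m⁻².
T_eq = [S(1−A)/(4σ)]^(1/4) = [548.9×0.72/(4×5.67×10⁻⁸)]^(1/4) = 204.3 K.
ΔT = T_surf − T_eq = 321 − 204.3.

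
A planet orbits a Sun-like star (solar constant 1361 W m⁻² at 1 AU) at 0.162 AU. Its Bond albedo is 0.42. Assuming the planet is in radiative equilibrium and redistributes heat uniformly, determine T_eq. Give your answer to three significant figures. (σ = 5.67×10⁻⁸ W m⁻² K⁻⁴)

Flux at 0.162 AU: S = 1361/0.162² = 5.19×10⁴ W m⁻².
Energy balance: absorbed = emitted ⇒ πR²·S(1−A) = 4πR²·σT_eq⁴, so T_eq⁴ = S(1−A)/(4σ).
T_eq = [5.19×10⁴ × 0.58 / (4 × 5.67×10⁻⁸)]^(1/4) = (1.33×10¹¹)^(1/4) = 603 K.

T_eq ≈ 603 K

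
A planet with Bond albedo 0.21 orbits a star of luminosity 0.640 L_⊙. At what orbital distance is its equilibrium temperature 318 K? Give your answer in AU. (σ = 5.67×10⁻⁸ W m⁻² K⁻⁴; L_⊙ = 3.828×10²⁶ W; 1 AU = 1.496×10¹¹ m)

L = 0.640 × 3.828×10²⁶ = 2.45×10²⁶ W.
From T_eq⁴ = L(1−A)/(16πσd²): d = √[L(1−A)/(16πσT_eq⁴)].
d = √[2.45×10²⁶ × 0.79 / (16π × 5.67×10⁻⁸ × (318)⁴)] = 8.15×10¹⁰ m = 0.545 AU.

d ≈ 0.545 AU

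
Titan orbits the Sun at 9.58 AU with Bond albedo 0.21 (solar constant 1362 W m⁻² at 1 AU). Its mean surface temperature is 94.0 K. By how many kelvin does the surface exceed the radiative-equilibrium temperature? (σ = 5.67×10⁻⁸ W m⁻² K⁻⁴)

ΔT ≈ 9.2 K

S = 1362/9.58² = 14.84 W m⁻².
T_eq = [S(1−A)/(4σ)]^(1/4) = [14.84×0.79/(4×5.67×10⁻⁸)]^(1/4) = 84.8 K.
ΔT = T_surf − T_eq = 94 − 84.8.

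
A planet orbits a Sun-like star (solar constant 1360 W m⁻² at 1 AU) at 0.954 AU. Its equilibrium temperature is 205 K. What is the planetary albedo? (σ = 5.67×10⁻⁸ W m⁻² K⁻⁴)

A ≈ 0.73

Flux at 0.954 AU: S = 1360/0.954² = 1490 W m⁻².
From T_eq⁴ = S(1−A)/(4σ): 1−A = 4σT_eq⁴/S.
1−A = 4 × 5.67×10⁻⁸ × (205)⁴ / 1490 = 0.268.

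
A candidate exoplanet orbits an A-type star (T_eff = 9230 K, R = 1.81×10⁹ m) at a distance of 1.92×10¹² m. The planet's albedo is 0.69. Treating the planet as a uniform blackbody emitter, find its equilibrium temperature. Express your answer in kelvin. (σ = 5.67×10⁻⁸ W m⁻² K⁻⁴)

L = 4πR_⋆²σT_⋆⁴ = 4π(1.81×10⁹)² × 5.67×10⁻⁸ × (9230)⁴ = 1.69×10²⁸ W.
S = L/(4πd²) = 366 W m⁻².
Energy balance: absorbed = emitted ⇒ πR²·S(1−A) = 4πR²·σT_eq⁴, so T_eq⁴ = S(1−A)/(4σ).
T_eq = [366 × 0.31 / (4 × 5.67×10⁻⁸)]^(1/4) = (5.00×10⁸)^(1/4) = 150 K.

T_eq ≈ 150 K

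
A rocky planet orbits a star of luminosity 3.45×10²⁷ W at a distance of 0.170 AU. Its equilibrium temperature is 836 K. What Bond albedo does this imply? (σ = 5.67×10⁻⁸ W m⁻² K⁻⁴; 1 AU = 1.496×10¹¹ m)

d = 0.170 AU = 2.54×10¹⁰ m.
Flux: S = L/(4πd²) = 3.45×10²⁷/(4π×(2.54×10¹⁰)²) = 4.24×10⁵ W m⁻².
From T_eq⁴ = S(1−A)/(4σ): 1−A = 4σT_eq⁴/S.
1−A = 4 × 5.67×10⁻⁸ × (836)⁴ / 4.24×10⁵ = 0.261.

A ≈ 0.74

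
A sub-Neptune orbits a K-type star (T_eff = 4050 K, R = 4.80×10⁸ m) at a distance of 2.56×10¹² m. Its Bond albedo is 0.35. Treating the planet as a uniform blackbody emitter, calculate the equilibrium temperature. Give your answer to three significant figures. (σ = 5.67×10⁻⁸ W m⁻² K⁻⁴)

L = 4πR_⋆²σT_⋆⁴ = 4π(4.80×10⁸)² × 5.67×10⁻⁸ × (4050)⁴ = 4.42×10²⁵ W.
S = L/(4πd²) = 0.536 W m⁻².
Energy balance: absorbed = emitted ⇒ πR²·S(1−A) = 4πR²·σT_eq⁴, so T_eq⁴ = S(1−A)/(4σ).
T_eq = [0.536 × 0.65 / (4 × 5.67×10⁻⁸)]^(1/4) = (1.54×10⁶)^(1/4) = 35.2 K.

T_eq ≈ 35.2 K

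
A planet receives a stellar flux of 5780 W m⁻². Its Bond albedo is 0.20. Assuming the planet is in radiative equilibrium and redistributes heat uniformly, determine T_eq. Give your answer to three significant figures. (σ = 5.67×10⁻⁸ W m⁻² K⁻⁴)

T_eq ≈ 378 K

Energy balance: absorbed = emitted ⇒ πR²·S(1−A) = 4πR²·σT_eq⁴, so T_eq⁴ = S(1−A)/(4σ).
T_eq = [5780 × 0.80 / (4 × 5.67×10⁻⁸)]^(1/4) = (2.04×10¹⁰)^(1/4) = 378 K.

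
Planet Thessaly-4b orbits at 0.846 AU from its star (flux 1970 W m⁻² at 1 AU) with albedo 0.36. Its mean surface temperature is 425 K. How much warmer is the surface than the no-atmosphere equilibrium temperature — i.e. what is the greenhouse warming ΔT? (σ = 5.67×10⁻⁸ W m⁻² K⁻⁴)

ΔT ≈ 128.1 K

S = 1970/0.846² = 2752 W m⁻².
T_eq = [S(1−A)/(4σ)]^(1/4) = [2752×0.64/(4×5.67×10⁻⁸)]^(1/4) = 296.9 K.
ΔT = T_surf − T_eq = 425 − 296.9.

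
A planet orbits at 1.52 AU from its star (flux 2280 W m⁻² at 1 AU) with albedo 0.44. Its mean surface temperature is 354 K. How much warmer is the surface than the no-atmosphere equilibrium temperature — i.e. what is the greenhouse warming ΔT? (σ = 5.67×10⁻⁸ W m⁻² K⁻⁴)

S = 2280/1.52² = 986.8 W m⁻².
T_eq = [S(1−A)/(4σ)]^(1/4) = [986.8×0.56/(4×5.67×10⁻⁸)]^(1/4) = 222.2 K.
ΔT = T_surf − T_eq = 354 − 222.2.

ΔT ≈ 131.8 K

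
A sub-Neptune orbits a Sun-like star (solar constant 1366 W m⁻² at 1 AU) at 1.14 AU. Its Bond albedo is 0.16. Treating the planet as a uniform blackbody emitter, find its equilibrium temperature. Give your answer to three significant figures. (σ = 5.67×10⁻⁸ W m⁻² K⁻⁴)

Flux at 1.14 AU: S = 1366/1.14² = 1050 W m⁻².
Energy balance: absorbed = emitted ⇒ πR²·S(1−A) = 4πR²·σT_eq⁴, so T_eq⁴ = S(1−A)/(4σ).
T_eq = [1050 × 0.84 / (4 × 5.67×10⁻⁸)]^(1/4) = (3.89×10⁹)^(1/4) = 250 K.

T_eq ≈ 250 K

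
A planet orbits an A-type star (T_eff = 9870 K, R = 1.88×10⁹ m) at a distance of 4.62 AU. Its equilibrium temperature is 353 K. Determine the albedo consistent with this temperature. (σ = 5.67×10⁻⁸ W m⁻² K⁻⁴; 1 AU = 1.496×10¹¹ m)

d = 4.62 AU = 6.91×10¹¹ m.
L = 4πR_⋆²σT_⋆⁴ = 4π(1.88×10⁹)² × 5.67×10⁻⁸ × (9870)⁴ = 2.39×10²⁸ W.
S = L/(4πd²) = 3980 W m⁻².
From T_eq⁴ = S(1−A)/(4σ): 1−A = 4σT_eq⁴/S.
1−A = 4 × 5.67×10⁻⁸ × (353)⁴ / 3980 = 0.885.

A ≈ 0.12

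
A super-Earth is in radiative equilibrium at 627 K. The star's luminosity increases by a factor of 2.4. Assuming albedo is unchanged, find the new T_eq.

T_eq ≈ 780 K

T_eq ∝ L^(1/4) · d^(−1/2).
T′ = 627 × 2.4^(1/4) = 780 K.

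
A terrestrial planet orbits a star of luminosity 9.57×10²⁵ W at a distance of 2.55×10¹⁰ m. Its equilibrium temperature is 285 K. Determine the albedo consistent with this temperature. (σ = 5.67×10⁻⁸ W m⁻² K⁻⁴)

A ≈ 0.87

Flux: S = L/(4πd²) = 9.57×10²⁵/(4π×(2.55×10¹⁰)²) = 1.17×10⁴ W m⁻².
From T_eq⁴ = S(1−A)/(4σ): 1−A = 4σT_eq⁴/S.
1−A = 4 × 5.67×10⁻⁸ × (285)⁴ / 1.17×10⁴ = 0.128.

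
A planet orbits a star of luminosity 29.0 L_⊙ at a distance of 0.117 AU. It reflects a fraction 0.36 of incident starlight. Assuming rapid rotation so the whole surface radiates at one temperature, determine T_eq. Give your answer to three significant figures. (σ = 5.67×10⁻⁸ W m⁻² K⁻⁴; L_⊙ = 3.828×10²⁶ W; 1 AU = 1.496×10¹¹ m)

d = 0.117 AU = 1.75×10¹⁰ m.
L = 29.0 × 3.828×10²⁶ = 1.11×10²⁸ W.
Flux: S = L/(4πd²) = 1.11×10²⁸/(4π×(1.75×10¹⁰)²) = 2.88×10⁶ W m⁻².
Energy balance: absorbed = emitted ⇒ πR²·S(1−A) = 4πR²·σT_eq⁴, so T_eq⁴ = S(1−A)/(4σ).
T_eq = [2.88×10⁶ × 0.64 / (4 × 5.67×10⁻⁸)]^(1/4) = (8.14×10¹²)^(1/4) = 1690 K.

T_eq ≈ 1690 K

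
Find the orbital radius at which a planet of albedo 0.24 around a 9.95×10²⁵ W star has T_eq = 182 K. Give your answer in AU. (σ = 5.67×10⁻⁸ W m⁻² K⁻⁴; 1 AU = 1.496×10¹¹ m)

d ≈ 1.04 AU

From T_eq⁴ = L(1−A)/(16πσd²): d = √[L(1−A)/(16πσT_eq⁴)].
d = √[9.95×10²⁵ × 0.76 / (16π × 5.67×10⁻⁸ × (182)⁴)] = 1.56×10¹¹ m = 1.04 AU.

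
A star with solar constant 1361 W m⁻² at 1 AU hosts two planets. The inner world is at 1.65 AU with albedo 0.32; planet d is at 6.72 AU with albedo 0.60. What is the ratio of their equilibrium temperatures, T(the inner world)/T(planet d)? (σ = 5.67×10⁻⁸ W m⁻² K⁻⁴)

T₁/T₂ ≈ 2.304

T_eq = [S₀(1−A)/(4σd²)]^(1/4), so T ∝ (1−A)^(1/4) / √d.
T₁ = [1361×0.68/(4×5.67×10⁻⁸×1.65²)]^(1/4) = 196.76 K.
T₂ = [1361×0.40/(4×5.67×10⁻⁸×6.72²)]^(1/4) = 85.39 K.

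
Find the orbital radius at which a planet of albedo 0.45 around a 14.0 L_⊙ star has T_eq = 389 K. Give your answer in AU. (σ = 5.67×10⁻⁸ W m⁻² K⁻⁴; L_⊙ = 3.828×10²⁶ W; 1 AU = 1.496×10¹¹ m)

L = 14.0 × 3.828×10²⁶ = 5.36×10²⁷ W.
From T_eq⁴ = L(1−A)/(16πσd²): d = √[L(1−A)/(16πσT_eq⁴)].
d = √[5.36×10²⁷ × 0.55 / (16π × 5.67×10⁻⁸ × (389)⁴)] = 2.13×10¹¹ m = 1.42 AU.

d ≈ 1.42 AU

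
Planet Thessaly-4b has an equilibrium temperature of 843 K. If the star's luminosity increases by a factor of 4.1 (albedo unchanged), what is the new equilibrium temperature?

T_eq ≈ 1200 K

T_eq ∝ L^(1/4) · d^(−1/2).
T′ = 843 × 4.1^(1/4) = 1200 K.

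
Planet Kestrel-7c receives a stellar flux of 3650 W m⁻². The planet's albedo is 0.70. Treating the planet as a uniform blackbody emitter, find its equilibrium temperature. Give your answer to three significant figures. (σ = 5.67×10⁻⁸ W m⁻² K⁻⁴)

T_eq ≈ 264 K

Energy balance: absorbed = emitted ⇒ πR²·S(1−A) = 4πR²·σT_eq⁴, so T_eq⁴ = S(1−A)/(4σ).
T_eq = [3650 × 0.30 / (4 × 5.67×10⁻⁸)]^(1/4) = (4.83×10⁹)^(1/4) = 264 K.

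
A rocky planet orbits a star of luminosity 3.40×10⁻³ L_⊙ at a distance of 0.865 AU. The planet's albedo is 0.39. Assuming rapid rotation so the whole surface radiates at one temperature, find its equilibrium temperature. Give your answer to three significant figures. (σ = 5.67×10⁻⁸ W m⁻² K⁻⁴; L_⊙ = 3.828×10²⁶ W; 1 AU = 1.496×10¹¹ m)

T_eq ≈ 63.9 K

d = 0.865 AU = 1.29×10¹¹ m.
L = 3.40×10⁻³ × 3.828×10²⁶ = 1.30×10²⁴ W.
Flux: S = L/(4πd²) = 1.30×10²⁴/(4π×(1.29×10¹¹)²) = 6.19 W m⁻².
Energy balance: absorbed = emitted ⇒ πR²·S(1−A) = 4πR²·σT_eq⁴, so T_eq⁴ = S(1−A)/(4σ).
T_eq = [6.19 × 0.61 / (4 × 5.67×10⁻⁸)]^(1/4) = (1.66×10⁷)^(1/4) = 63.9 K.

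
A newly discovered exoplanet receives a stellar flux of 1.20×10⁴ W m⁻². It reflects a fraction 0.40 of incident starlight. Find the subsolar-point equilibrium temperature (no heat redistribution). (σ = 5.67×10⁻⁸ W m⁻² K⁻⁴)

T_ss ≈ 597 K

At the subsolar point the surface absorbs S(1−A) and emits σT⁴ per unit area — no factor of 4, since only the local patch is in balance.
T = [1.20×10⁴ × 0.60 / 5.67×10⁻⁸]^(1/4) = (1.27×10¹¹)^(1/4) = 597 K.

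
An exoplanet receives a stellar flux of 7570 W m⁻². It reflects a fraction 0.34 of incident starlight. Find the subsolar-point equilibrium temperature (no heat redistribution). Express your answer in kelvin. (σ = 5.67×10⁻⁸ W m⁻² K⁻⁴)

T_ss ≈ 545 K

At the subsolar point the surface absorbs S(1−A) and emits σT⁴ per unit area — no factor of 4, since only the local patch is in balance.
T = [7570 × 0.66 / 5.67×10⁻⁸]^(1/4) = (8.81×10¹⁰)^(1/4) = 545 K.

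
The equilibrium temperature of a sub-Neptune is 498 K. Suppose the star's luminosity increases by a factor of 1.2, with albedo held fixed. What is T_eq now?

T_eq ≈ 521 K

T_eq ∝ L^(1/4) · d^(−1/2).
T′ = 498 × 1.2^(1/4) = 521 K.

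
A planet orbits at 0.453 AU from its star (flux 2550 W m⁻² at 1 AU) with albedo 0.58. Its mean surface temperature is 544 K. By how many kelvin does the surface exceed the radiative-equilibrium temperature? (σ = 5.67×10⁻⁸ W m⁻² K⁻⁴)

ΔT ≈ 154.5 K

S = 2550/0.453² = 1.243×10⁴ W m⁻².
T_eq = [S(1−A)/(4σ)]^(1/4) = [1.243×10⁴×0.42/(4×5.67×10⁻⁸)]^(1/4) = 389.5 K.
ΔT = T_surf − T_eq = 544 − 389.5.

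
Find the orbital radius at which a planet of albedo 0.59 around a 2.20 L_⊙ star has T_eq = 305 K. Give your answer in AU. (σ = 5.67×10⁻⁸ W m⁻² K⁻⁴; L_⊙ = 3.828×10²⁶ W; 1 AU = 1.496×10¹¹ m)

L = 2.20 × 3.828×10²⁶ = 8.42×10²⁶ W.
From T_eq⁴ = L(1−A)/(16πσd²): d = √[L(1−A)/(16πσT_eq⁴)].
d = √[8.42×10²⁶ × 0.41 / (16π × 5.67×10⁻⁸ × (305)⁴)] = 1.18×10¹¹ m = 0.791 AU.

d ≈ 0.791 AU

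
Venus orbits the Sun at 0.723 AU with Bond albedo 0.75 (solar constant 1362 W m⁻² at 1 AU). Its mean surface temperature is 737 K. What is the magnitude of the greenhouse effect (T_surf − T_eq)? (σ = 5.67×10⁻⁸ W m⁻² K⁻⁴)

S = 1362/0.723² = 2606 W m⁻².
T_eq = [S(1−A)/(4σ)]^(1/4) = [2606×0.25/(4×5.67×10⁻⁸)]^(1/4) = 231.5 K.
ΔT = T_surf − T_eq = 737 − 231.5.

ΔT ≈ 505.5 K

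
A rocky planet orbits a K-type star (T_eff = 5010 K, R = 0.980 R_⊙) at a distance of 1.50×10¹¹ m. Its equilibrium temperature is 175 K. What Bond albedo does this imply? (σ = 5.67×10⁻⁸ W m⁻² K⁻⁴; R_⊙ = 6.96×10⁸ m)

R_⋆ = 0.980 × 6.96×10⁸ = 6.82×10⁸ m.
L = 4πR_⋆²σT_⋆⁴ = 4π(6.82×10⁸)² × 5.67×10⁻⁸ × (5010)⁴ = 2.09×10²⁶ W.
S = L/(4πd²) = 739 W m⁻².
From T_eq⁴ = S(1−A)/(4σ): 1−A = 4σT_eq⁴/S.
1−A = 4 × 5.67×10⁻⁸ × (175)⁴ / 739 = 0.288.

A ≈ 0.71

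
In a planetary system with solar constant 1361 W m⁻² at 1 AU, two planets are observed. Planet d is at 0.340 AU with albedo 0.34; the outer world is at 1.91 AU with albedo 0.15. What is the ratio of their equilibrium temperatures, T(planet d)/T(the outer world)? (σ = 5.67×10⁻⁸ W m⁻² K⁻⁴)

T_eq = [S₀(1−A)/(4σd²)]^(1/4), so T ∝ (1−A)^(1/4) / √d.
T₁ = [1361×0.66/(4×5.67×10⁻⁸×0.340²)]^(1/4) = 430.23 K.
T₂ = [1361×0.85/(4×5.67×10⁻⁸×1.91²)]^(1/4) = 193.37 K.

T₁/T₂ ≈ 2.225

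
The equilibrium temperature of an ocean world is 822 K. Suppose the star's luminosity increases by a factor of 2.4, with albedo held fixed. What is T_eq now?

T_eq ≈ 1020 K

T_eq ∝ L^(1/4) · d^(−1/2).
T′ = 822 × 2.4^(1/4) = 1020 K.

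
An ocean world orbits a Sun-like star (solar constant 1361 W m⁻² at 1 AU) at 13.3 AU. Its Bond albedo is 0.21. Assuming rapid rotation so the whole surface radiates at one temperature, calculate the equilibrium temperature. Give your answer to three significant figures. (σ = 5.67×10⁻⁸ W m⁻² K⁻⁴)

Flux at 13.3 AU: S = 1361/13.3² = 7.69 W m⁻².
Energy balance: absorbed = emitted ⇒ πR²·S(1−A) = 4πR²·σT_eq⁴, so T_eq⁴ = S(1−A)/(4σ).
T_eq = [7.69 × 0.79 / (4 × 5.67×10⁻⁸)]^(1/4) = (2.68×10⁷)^(1/4) = 72.0 K.

T_eq ≈ 72.0 K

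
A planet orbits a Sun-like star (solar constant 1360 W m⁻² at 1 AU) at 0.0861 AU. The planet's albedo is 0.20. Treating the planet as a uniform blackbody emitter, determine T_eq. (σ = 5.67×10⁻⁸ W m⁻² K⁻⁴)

Flux at 0.0861 AU: S = 1360/0.0861² = 1.83×10⁵ W m⁻².
Energy balance: absorbed = emitted ⇒ πR²·S(1−A) = 4πR²·σT_eq⁴, so T_eq⁴ = S(1−A)/(4σ).
T_eq = [1.83×10⁵ × 0.80 / (4 × 5.67×10⁻⁸)]^(1/4) = (6.47×10¹¹)^(1/4) = 897 K.

T_eq ≈ 897 K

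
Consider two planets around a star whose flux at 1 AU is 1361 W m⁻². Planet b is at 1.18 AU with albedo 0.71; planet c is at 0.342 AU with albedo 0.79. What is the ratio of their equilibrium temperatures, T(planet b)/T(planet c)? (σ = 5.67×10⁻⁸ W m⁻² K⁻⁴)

T_eq = [S₀(1−A)/(4σd²)]^(1/4), so T ∝ (1−A)^(1/4) / √d.
T₁ = [1361×0.29/(4×5.67×10⁻⁸×1.18²)]^(1/4) = 188.02 K.
T₂ = [1361×0.21/(4×5.67×10⁻⁸×0.342²)]^(1/4) = 322.18 K.

T₁/T₂ ≈ 0.584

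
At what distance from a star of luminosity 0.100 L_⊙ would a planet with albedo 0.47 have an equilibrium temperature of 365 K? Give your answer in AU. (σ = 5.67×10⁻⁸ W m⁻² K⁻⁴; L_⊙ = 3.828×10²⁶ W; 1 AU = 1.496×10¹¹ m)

d ≈ 0.134 AU

L = 0.100 × 3.828×10²⁶ = 3.83×10²⁵ W.
From T_eq⁴ = L(1−A)/(16πσd²): d = √[L(1−A)/(16πσT_eq⁴)].
d = √[3.83×10²⁵ × 0.53 / (16π × 5.67×10⁻⁸ × (365)⁴)] = 2.00×10¹⁰ m = 0.134 AU.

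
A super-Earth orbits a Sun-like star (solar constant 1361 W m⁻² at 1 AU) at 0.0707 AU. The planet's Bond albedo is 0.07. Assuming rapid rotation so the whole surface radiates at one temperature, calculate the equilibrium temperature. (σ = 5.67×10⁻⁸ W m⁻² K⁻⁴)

T_eq ≈ 1030 K

Flux at 0.0707 AU: S = 1361/0.0707² = 2.72×10⁵ W m⁻².
Energy balance: absorbed = emitted ⇒ πR²·S(1−A) = 4πR²·σT_eq⁴, so T_eq⁴ = S(1−A)/(4σ).
T_eq = [2.72×10⁵ × 0.93 / (4 × 5.67×10⁻⁸)]^(1/4) = (1.12×10¹²)^(1/4) = 1030 K.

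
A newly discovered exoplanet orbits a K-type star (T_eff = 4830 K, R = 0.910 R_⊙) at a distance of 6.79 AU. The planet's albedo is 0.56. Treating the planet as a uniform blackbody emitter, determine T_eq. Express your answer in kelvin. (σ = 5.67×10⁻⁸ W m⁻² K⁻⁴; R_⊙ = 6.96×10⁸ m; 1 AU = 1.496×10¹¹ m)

R_⋆ = 0.910 × 6.96×10⁸ = 6.33×10⁸ m.
d = 6.79 AU = 1.02×10¹² m.
L = 4πR_⋆²σT_⋆⁴ = 4π(6.33×10⁸)² × 5.67×10⁻⁸ × (4830)⁴ = 1.56×10²⁶ W.
S = L/(4πd²) = 12.0 W m⁻².
Energy balance: absorbed = emitted ⇒ πR²·S(1−A) = 4πR²·σT_eq⁴, so T_eq⁴ = S(1−A)/(4σ).
T_eq = [12.0 × 0.44 / (4 × 5.67×10⁻⁸)]^(1/4) = (2.33×10⁷)^(1/4) = 69.5 K.

T_eq ≈ 69.5 K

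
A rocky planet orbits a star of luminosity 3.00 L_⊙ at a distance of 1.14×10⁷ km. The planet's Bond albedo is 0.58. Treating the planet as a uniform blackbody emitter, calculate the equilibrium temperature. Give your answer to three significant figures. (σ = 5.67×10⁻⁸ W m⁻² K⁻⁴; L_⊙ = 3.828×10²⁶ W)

T_eq ≈ 1070 K

d = 1.14×10⁷ km = 1.14×10¹⁰ m.
L = 3.00 × 3.828×10²⁶ = 1.15×10²⁷ W.
Flux: S = L/(4πd²) = 1.15×10²⁷/(4π×(1.14×10¹⁰)²) = 7.03×10⁵ W m⁻².
Energy balance: absorbed = emitted ⇒ πR²·S(1−A) = 4πR²·σT_eq⁴, so T_eq⁴ = S(1−A)/(4σ).
T_eq = [7.03×10⁵ × 0.42 / (4 × 5.67×10⁻⁸)]^(1/4) = (1.30×10¹²)^(1/4) = 1070 K.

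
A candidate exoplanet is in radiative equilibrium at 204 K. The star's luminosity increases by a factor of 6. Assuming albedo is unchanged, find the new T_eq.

T_eq ∝ L^(1/4) · d^(−1/2).
T′ = 204 × 6^(1/4) = 319 K.

T_eq ≈ 319 K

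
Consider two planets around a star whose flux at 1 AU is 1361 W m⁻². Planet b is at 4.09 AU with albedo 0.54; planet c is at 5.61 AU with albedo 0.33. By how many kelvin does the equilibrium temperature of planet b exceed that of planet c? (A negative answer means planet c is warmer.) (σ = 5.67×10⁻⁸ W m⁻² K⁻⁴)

ΔT ≈ 7.0 K

T_eq = [S₀(1−A)/(4σd²)]^(1/4), so T ∝ (1−A)^(1/4) / √d.
T₁ = [1361×0.46/(4×5.67×10⁻⁸×4.09²)]^(1/4) = 113.34 K.
T₂ = [1361×0.67/(4×5.67×10⁻⁸×5.61²)]^(1/4) = 106.31 K.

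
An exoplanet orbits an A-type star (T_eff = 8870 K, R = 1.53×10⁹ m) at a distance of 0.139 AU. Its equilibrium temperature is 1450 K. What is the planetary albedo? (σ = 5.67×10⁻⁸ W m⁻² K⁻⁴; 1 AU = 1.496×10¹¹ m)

A ≈ 0.47

d = 0.139 AU = 2.08×10¹⁰ m.
L = 4πR_⋆²σT_⋆⁴ = 4π(1.53×10⁹)² × 5.67×10⁻⁸ × (8870)⁴ = 1.03×10²⁸ W.
S = L/(4πd²) = 1.90×10⁶ W m⁻².
From T_eq⁴ = S(1−A)/(4σ): 1−A = 4σT_eq⁴/S.
1−A = 4 × 5.67×10⁻⁸ × (1450)⁴ / 1.90×10⁶ = 0.528.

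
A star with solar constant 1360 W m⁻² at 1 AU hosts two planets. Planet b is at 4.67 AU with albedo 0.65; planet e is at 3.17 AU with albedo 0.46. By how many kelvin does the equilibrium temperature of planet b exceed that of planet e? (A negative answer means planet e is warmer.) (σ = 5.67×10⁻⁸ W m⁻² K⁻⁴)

ΔT ≈ -34.9 K

T_eq = [S₀(1−A)/(4σd²)]^(1/4), so T ∝ (1−A)^(1/4) / √d.
T₁ = [1360×0.35/(4×5.67×10⁻⁸×4.67²)]^(1/4) = 99.04 K.
T₂ = [1360×0.54/(4×5.67×10⁻⁸×3.17²)]^(1/4) = 133.98 K.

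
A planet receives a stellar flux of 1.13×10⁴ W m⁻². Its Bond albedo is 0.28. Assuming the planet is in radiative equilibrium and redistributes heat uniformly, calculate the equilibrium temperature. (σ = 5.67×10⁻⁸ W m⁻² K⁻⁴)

T_eq ≈ 435 K

Energy balance: absorbed = emitted ⇒ πR²·S(1−A) = 4πR²·σT_eq⁴, so T_eq⁴ = S(1−A)/(4σ).
T_eq = [1.13×10⁴ × 0.72 / (4 × 5.67×10⁻⁸)]^(1/4) = (3.59×10¹⁰)^(1/4) = 435 K.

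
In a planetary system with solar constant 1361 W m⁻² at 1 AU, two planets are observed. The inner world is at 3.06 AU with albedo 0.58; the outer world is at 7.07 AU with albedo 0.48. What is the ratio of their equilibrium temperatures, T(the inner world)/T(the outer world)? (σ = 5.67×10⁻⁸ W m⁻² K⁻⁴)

T₁/T₂ ≈ 1.441

T_eq = [S₀(1−A)/(4σd²)]^(1/4), so T ∝ (1−A)^(1/4) / √d.
T₁ = [1361×0.42/(4×5.67×10⁻⁸×3.06²)]^(1/4) = 128.09 K.
T₂ = [1361×0.52/(4×5.67×10⁻⁸×7.07²)]^(1/4) = 88.89 K.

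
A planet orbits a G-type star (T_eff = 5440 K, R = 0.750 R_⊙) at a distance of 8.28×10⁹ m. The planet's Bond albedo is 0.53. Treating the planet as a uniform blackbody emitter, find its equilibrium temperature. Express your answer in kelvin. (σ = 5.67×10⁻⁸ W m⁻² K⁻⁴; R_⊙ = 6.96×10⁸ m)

T_eq ≈ 800 K

R_⋆ = 0.750 × 6.96×10⁸ = 5.22×10⁸ m.
L = 4πR_⋆²σT_⋆⁴ = 4π(5.22×10⁸)² × 5.67×10⁻⁸ × (5440)⁴ = 1.70×10²⁶ W.
S = L/(4πd²) = 1.97×10⁵ W m⁻².
Energy balance: absorbed = emitted ⇒ πR²·S(1−A) = 4πR²·σT_eq⁴, so T_eq⁴ = S(1−A)/(4σ).
T_eq = [1.97×10⁵ × 0.47 / (4 × 5.67×10⁻⁸)]^(1/4) = (4.09×10¹¹)^(1/4) = 800 K.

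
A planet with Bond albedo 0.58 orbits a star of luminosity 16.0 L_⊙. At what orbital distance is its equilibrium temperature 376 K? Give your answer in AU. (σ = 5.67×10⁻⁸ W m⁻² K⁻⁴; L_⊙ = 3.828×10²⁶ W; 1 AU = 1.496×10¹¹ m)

d ≈ 1.42 AU

L = 16.0 × 3.828×10²⁶ = 6.12×10²⁷ W.
From T_eq⁴ = L(1−A)/(16πσd²): d = √[L(1−A)/(16πσT_eq⁴)].
d = √[6.12×10²⁷ × 0.42 / (16π × 5.67×10⁻⁸ × (376)⁴)] = 2.13×10¹¹ m = 1.42 AU.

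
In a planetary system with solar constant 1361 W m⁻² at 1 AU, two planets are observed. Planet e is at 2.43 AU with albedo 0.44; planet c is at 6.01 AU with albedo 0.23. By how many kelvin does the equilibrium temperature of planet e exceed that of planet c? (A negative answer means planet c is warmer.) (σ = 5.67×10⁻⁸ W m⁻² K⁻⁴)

ΔT ≈ 48.1 K

T_eq = [S₀(1−A)/(4σd²)]^(1/4), so T ∝ (1−A)^(1/4) / √d.
T₁ = [1361×0.56/(4×5.67×10⁻⁸×2.43²)]^(1/4) = 154.45 K.
T₂ = [1361×0.77/(4×5.67×10⁻⁸×6.01²)]^(1/4) = 106.35 K.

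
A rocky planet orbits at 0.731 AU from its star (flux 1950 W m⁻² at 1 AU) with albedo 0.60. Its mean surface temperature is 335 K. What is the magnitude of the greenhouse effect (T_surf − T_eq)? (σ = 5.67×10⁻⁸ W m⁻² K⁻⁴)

S = 1950/0.731² = 3649 W m⁻².
T_eq = [S(1−A)/(4σ)]^(1/4) = [3649×0.40/(4×5.67×10⁻⁸)]^(1/4) = 283.2 K.
ΔT = T_surf − T_eq = 335 − 283.2.

ΔT ≈ 51.8 K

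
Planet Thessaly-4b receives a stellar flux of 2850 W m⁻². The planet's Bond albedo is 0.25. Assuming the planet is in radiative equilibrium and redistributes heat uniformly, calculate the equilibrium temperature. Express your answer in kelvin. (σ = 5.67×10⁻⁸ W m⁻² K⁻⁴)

Energy balance: absorbed = emitted ⇒ πR²·S(1−A) = 4πR²·σT_eq⁴, so T_eq⁴ = S(1−A)/(4σ).
T_eq = [2850 × 0.75 / (4 × 5.67×10⁻⁸)]^(1/4) = (9.42×10⁹)^(1/4) = 312 K.

T_eq ≈ 312 K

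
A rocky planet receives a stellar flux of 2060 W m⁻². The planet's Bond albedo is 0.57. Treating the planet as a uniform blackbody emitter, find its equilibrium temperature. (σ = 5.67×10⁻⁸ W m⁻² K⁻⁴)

Energy balance: absorbed = emitted ⇒ πR²·S(1−A) = 4πR²·σT_eq⁴, so T_eq⁴ = S(1−A)/(4σ).
T_eq = [2060 × 0.43 / (4 × 5.67×10⁻⁸)]^(1/4) = (3.91×10⁹)^(1/4) = 250 K.

T_eq ≈ 250 K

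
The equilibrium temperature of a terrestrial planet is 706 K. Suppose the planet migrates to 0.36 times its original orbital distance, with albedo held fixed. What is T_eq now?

T_eq ≈ 1180 K

T_eq ∝ L^(1/4) · d^(−1/2).
T′ = 706 / 0.36^(1/2) = 1180 K.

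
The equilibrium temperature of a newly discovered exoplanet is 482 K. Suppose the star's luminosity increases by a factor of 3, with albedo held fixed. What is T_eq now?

T_eq ∝ L^(1/4) · d^(−1/2).
T′ = 482 × 3^(1/4) = 634 K.

T_eq ≈ 634 K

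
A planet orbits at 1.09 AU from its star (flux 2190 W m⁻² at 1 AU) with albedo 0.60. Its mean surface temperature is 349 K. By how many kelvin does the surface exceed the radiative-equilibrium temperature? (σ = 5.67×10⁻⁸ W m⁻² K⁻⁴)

ΔT ≈ 110.2 K

S = 2190/1.09² = 1843 W m⁻².
T_eq = [S(1−A)/(4σ)]^(1/4) = [1843×0.40/(4×5.67×10⁻⁸)]^(1/4) = 238.8 K.
ΔT = T_surf − T_eq = 349 − 238.8.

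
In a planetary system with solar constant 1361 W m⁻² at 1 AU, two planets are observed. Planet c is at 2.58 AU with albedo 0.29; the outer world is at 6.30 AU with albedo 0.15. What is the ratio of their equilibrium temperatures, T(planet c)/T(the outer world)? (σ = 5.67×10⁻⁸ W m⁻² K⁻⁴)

T_eq = [S₀(1−A)/(4σd²)]^(1/4), so T ∝ (1−A)^(1/4) / √d.
T₁ = [1361×0.71/(4×5.67×10⁻⁸×2.58²)]^(1/4) = 159.06 K.
T₂ = [1361×0.85/(4×5.67×10⁻⁸×6.30²)]^(1/4) = 106.47 K.

T₁/T₂ ≈ 1.494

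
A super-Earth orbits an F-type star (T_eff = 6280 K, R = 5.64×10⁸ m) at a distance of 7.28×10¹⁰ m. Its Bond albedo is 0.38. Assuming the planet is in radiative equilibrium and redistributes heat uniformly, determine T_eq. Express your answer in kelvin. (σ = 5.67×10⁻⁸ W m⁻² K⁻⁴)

L = 4πR_⋆²σT_⋆⁴ = 4π(5.64×10⁸)² × 5.67×10⁻⁸ × (6280)⁴ = 3.53×10²⁶ W.
S = L/(4πd²) = 5290 W m⁻².
Energy balance: absorbed = emitted ⇒ πR²·S(1−A) = 4πR²·σT_eq⁴, so T_eq⁴ = S(1−A)/(4σ).
T_eq = [5290 × 0.62 / (4 × 5.67×10⁻⁸)]^(1/4) = (1.45×10¹⁰)^(1/4) = 347 K.

T_eq ≈ 347 K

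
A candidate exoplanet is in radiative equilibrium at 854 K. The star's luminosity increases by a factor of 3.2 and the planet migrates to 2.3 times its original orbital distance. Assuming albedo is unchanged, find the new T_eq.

T_eq ≈ 753 K

T_eq ∝ L^(1/4) · d^(−1/2).
T′ = 854 × 3.2^(1/4) / 2.3^(1/2) = 753 K.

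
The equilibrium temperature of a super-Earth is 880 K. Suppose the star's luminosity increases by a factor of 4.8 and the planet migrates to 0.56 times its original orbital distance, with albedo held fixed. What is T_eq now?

T_eq ≈ 1740 K

T_eq ∝ L^(1/4) · d^(−1/2).
T′ = 880 × 4.8^(1/4) / 0.56^(1/2) = 1740 K.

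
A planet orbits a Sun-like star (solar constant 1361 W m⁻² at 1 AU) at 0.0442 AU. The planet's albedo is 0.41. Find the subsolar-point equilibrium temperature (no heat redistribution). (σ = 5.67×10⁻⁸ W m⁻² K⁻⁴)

T_ss ≈ 1640 K

Flux at 0.0442 AU: S = 1361/0.0442² = 6.97×10⁵ W m⁻².
At the subsolar point the surface absorbs S(1−A) and emits σT⁴ per unit area — no factor of 4, since only the local patch is in balance.
T = [6.97×10⁵ × 0.59 / 5.67×10⁻⁸]^(1/4) = (7.25×10¹²)^(1/4) = 1640 K.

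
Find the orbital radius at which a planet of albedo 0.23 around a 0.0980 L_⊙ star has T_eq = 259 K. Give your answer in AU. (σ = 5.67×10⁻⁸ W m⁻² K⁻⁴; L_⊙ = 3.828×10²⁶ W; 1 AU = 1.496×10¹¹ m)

d ≈ 0.317 AU

L = 0.0980 × 3.828×10²⁶ = 3.75×10²⁵ W.
From T_eq⁴ = L(1−A)/(16πσd²): d = √[L(1−A)/(16πσT_eq⁴)].
d = √[3.75×10²⁵ × 0.77 / (16π × 5.67×10⁻⁸ × (259)⁴)] = 4.75×10¹⁰ m = 0.317 AU.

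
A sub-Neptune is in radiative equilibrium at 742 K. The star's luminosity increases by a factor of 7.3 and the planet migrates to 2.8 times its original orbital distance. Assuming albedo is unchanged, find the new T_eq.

T_eq ∝ L^(1/4) · d^(−1/2).
T′ = 742 × 7.3^(1/4) / 2.8^(1/2) = 729 K.

T_eq ≈ 729 K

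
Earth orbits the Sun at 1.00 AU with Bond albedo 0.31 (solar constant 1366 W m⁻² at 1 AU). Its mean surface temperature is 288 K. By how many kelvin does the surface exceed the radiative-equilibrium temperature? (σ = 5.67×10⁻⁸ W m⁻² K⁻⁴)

S = 1366/1.00² = 1366 W m⁻².
T_eq = [S(1−A)/(4σ)]^(1/4) = [1366×0.69/(4×5.67×10⁻⁸)]^(1/4) = 253.9 K.
ΔT = T_surf − T_eq = 288 − 253.9.

ΔT ≈ 34.1 K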